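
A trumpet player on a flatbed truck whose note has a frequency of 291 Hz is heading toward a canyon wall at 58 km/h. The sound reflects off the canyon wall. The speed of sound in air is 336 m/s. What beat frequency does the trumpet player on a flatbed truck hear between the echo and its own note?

29.3 Hz

58 km/h = 16.11 m/s.
The canyon wall receives the sound from a moving source: f₁ = f₀ · v/(v − v_e) = 291 × 336/319.89 ≈ 305.7 Hz.
On the return leg the trumpet player on a flatbed truck is a moving observer: f₂ = f₁ · (v + v_e)/v = 305.7 × 352.11/336 ≈ 320.3 Hz.
Beat against the emitted tone: |f₂ − f₀| = 2v_e·f₀/(v − v_e) = 2 × 16.11 × 291/319.89 ≈ 29.3 Hz.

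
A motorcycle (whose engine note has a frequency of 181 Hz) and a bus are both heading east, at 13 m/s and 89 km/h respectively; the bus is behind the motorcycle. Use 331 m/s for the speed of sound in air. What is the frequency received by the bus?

89 km/h = 24.72 m/s.
The bus is behind, so the motorcycle is moving away from it while the bus is moving toward the motorcycle.
General Doppler shift: f' = f · (v + v_o)/(v + v_s).
f' = 181 × (331 + 24.72)/(331 + 13) = 181 × 355.72/344 ≈ 187 Hz.

187 Hz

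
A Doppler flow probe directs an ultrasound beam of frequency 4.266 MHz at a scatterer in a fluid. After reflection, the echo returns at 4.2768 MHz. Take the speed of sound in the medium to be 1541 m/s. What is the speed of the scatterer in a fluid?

1.95 m/s

Double Doppler shift off a moving reflector: f₂ = f₀ · (v + u)/(v − u) (u > 0 toward emitter).
Rearranging, u = v · (f₂ − f₀)/(f₂ + f₀) = 1541 × 0.0108/8.5428 ≈ 1.95 m/s.
So the scatterer in a fluid is moving at 1.95 m/s toward the emitter.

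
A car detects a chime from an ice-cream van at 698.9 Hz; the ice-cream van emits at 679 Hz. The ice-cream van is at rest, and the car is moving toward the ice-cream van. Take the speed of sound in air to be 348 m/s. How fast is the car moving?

10.2 m/s

f' = f · (v + v_o)/v ⇒ v_o = v · |f'/f − 1|.
v_o = 348 × |698.9/679 − 1| = 348 × 0.02931 ≈ 10.2 m/s.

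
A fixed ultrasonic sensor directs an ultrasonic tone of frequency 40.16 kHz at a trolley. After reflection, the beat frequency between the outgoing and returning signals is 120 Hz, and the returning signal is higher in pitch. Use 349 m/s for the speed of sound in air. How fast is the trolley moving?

Double Doppler shift off a moving reflector: f₂ = f₀ · (v + u)/(v − u) (u > 0 toward emitter).
Returning signal is higher, so f₂ = f₀ + Δf = 40160 + 120 = 40280 Hz.
Rearranging, u = v · (f₂ − f₀)/(f₂ + f₀) = 349 × 120/80440 ≈ 0.52 m/s.
So the trolley is moving at 0.52 m/s toward the emitter.

0.52 m/s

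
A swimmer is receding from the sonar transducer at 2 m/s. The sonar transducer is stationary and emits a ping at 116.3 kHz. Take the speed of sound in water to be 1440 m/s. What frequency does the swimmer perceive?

Only the observer moves, away from the source, so f' = f · (v − v_o)/v.
f' = 116.3 × (1440 − 2)/1440 = 116.3 × 1438/1440 ≈ 116.1 kHz.

116.1 kHz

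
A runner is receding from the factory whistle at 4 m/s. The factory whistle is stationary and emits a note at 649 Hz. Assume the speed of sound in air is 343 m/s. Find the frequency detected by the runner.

Moving observer, stationary source: f' = f · (v − v_o)/v.
f' = 649 × (343 − 4)/343 = 649 × 339/343 ≈ 641 Hz.

641 Hz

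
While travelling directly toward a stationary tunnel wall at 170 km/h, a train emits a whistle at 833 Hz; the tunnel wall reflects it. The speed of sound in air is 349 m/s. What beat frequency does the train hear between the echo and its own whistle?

170 km/h = 47.22 m/s.
The tunnel wall receives the sound from a moving source: f₁ = f₀ · v/(v − v_e) = 833 × 349/301.78 ≈ 963 Hz.
On the return leg the train is a moving observer: f₂ = f₁ · (v + v_e)/v = 963 × 396.22/349 ≈ 1094 Hz.
Equivalently f₂ = f₀ · (v + v_e)/(v − v_e).
Beat against the emitted tone: |f₂ − f₀| = 2v_e·f₀/(v − v_e) = 2 × 47.22 × 833/301.78 ≈ 261 Hz.

261 Hz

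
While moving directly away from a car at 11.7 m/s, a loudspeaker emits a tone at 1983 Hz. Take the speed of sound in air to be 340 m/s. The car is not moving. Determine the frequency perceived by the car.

Only the source moves, away from the listener, so f' = f · v/(v + v_s).
f' = 1983 × 340/(340 + 11.7) = 1983 × 340/351.7 ≈ 1917 Hz.

1917 Hz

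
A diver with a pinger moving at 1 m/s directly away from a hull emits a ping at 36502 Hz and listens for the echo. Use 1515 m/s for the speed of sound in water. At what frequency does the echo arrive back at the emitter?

36454 Hz

The hull receives the sound from a moving source: f₁ = f₀ · v/(v + v_e) = 36502 × 1515/1516 ≈ 36478 Hz.
On the return leg the diver with a pinger is a moving observer: f₂ = f₁ · (v − v_e)/v = 36478 × 1514/1515 ≈ 36454 Hz.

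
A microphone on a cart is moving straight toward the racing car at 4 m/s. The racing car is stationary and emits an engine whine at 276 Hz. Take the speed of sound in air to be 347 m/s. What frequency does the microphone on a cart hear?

Moving observer, stationary source: f' = f · (v + v_o)/v.
f' = 276 × (347 + 4)/347 = 276 × 351/347 ≈ 279 Hz.

279 Hz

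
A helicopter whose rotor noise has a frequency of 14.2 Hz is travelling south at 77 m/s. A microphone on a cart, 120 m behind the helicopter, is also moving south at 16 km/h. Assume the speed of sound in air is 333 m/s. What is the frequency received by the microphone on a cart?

16 km/h = 4.444 m/s.
The microphone on a cart is behind, so the helicopter is moving away from it while the microphone on a cart is moving toward the helicopter.
Both move, so f' = f · (v + v_o)/(v + v_s).
f' = 14.2 × (333 + 4.444)/(333 + 77) = 14.2 × 337.44/410 ≈ 11.7 Hz.

11.7 Hz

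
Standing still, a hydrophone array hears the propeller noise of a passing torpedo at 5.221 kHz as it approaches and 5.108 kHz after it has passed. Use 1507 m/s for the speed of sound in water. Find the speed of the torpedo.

16.5 m/s

f₁/f₂ = (v + v_s)/(v − v_s), so v_s = v · (f₁ − f₂)/(f₁ + f₂).
v_s = 1507 × (5.221 − 5.108)/(5.221 + 5.108) = 1507 × 0.113/10.329 ≈ 16.5 m/s.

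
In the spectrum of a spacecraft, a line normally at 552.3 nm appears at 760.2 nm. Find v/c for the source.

0.309c

λ'/λ₀ = 1.3764 > 1 (redshift), so the source is receding.
λ'/λ₀ = √((1 + β)/(1 − β)) for a receding source ⇒ β = (r² − 1)/(r² + 1) with r = λ'/λ₀.
β = (1.8945 − 1)/(1.8945 + 1) ≈ 0.309.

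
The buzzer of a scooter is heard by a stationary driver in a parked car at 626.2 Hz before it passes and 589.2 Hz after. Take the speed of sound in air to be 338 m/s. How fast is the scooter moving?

10.3 m/s

f₁/f₂ = (v + v_s)/(v − v_s), so v_s = v · (f₁ − f₂)/(f₁ + f₂).
v_s = 338 × (626.2 − 589.2)/(626.2 + 589.2) = 338 × 37.0/1215.4 ≈ 10.3 m/s.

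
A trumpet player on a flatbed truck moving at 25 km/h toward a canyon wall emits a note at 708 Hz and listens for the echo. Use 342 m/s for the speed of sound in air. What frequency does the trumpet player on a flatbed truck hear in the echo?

737 Hz

25 km/h = 6.944 m/s.
The canyon wall receives the sound from a moving source: f₁ = f₀ · v/(v − v_e) = 708 × 342/335.06 ≈ 723 Hz.
On the return leg the trumpet player on a flatbed truck is a moving observer: f₂ = f₁ · (v + v_e)/v = 723 × 348.94/342 ≈ 737 Hz.
Equivalently f₂ = f₀ · (v + v_e)/(v − v_e).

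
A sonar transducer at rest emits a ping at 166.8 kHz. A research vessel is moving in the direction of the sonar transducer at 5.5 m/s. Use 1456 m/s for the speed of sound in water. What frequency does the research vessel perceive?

Moving observer, stationary source: f' = f · (v + v_o)/v.
f' = 166.8 × (1456 + 5.5)/1456 = 166.8 × 1461.5/1456 ≈ 167.4 kHz.

167.4 kHz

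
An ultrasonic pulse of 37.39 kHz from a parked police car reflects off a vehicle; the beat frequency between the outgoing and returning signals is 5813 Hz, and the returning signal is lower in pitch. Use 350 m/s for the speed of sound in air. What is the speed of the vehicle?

Double Doppler shift off a moving reflector: f₂ = f₀ · (v + u)/(v − u) (u > 0 toward emitter).
Returning signal is lower, so f₂ = f₀ − Δf = 37390 − 5813 = 31577 Hz.
Rearranging, u = v · (f₂ − f₀)/(f₂ + f₀) = 350 × -5813/68967 ≈ -30 m/s.
So the vehicle is moving at 30 m/s away from the emitter.

30 m/s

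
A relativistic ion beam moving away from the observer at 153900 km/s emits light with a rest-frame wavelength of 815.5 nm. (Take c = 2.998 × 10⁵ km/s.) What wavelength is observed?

β = v/c = 153900/299800 = 0.5133.
Relativistic Doppler for wavelength: λ' = λ₀ · √((1 + β)/(1 − β)).
λ' = 815.5 × √(1.5133/0.4867) = 815.5 × 1.76342 ≈ 1438.1 nm.

1438.1 nm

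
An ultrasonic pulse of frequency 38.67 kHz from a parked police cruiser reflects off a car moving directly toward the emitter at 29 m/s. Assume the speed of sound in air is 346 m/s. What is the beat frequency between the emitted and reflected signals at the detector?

7075 Hz

At the car (a moving observer), f₁ = f₀ · (v + u)/v = 38.67 × 375/346 ≈ 41.91 kHz.
The reflection then acts as a moving source: f₂ = f₁ · v/(v − u) ≈ 45.75 kHz.
Beat frequency (with f₀ = 38670 Hz): |f₂ − f₀| = 2u·f₀/(v − u) = 2 × 29 × 38670/317 ≈ 7075 Hz.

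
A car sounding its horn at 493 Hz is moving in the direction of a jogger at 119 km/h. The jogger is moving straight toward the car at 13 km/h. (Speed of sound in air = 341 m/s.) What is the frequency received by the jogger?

119 km/h = 33.06 m/s; 13 km/h = 3.611 m/s.
General Doppler shift: f' = f · (v + v_o)/(v − v_s).
f' = 493 × (341 + 3.611)/(341 − 33.06) = 493 × 344.61/307.94 ≈ 552 Hz.

552 Hz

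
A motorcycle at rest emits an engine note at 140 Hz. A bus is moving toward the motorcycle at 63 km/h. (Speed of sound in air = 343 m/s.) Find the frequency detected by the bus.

63 km/h = 17.5 m/s.
Only the observer moves, toward the source, so f' = f · (v + v_o)/v.
f' = 140 × (343 + 17.5)/343 = 140 × 360.5/343 ≈ 147 Hz.

147 Hz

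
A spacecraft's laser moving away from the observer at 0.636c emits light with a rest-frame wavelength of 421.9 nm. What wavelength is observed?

894.4 nm

Relativistic Doppler for wavelength: λ' = λ₀ · √((1 + β)/(1 − β)).
λ' = 421.9 × √(1.6360/0.3640) = 421.9 × 2.12002 ≈ 894.4 nm.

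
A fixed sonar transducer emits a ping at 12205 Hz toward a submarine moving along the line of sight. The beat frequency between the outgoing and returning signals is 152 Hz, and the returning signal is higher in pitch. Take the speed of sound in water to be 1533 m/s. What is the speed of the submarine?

Double Doppler shift off a moving reflector: f₂ = f₀ · (v + u)/(v − u) (u > 0 toward emitter).
Returning signal is higher, so f₂ = f₀ + Δf = 12205 + 152 = 12357 Hz.
Rearranging, u = v · (f₂ − f₀)/(f₂ + f₀) = 1533 × 152/24562 ≈ 9.5 m/s.
So the submarine is moving at 9.5 m/s toward the emitter.

9.5 m/s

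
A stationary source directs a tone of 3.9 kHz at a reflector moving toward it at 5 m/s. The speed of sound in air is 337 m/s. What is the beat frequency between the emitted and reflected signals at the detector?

At the reflector (a moving observer), f₁ = f₀ · (v + u)/v = 3.9 × 342/337 ≈ 3.9579 kHz.
The reflection then acts as a moving source: f₂ = f₁ · v/(v − u) ≈ 4.0175 kHz.
Equivalently f₂ = f₀ · (v + u)/(v − u).
Beat frequency (with f₀ = 3900 Hz): |f₂ − f₀| = 2u·f₀/(v − u) = 2 × 5 × 3900/332 ≈ 117 Hz.

117 Hz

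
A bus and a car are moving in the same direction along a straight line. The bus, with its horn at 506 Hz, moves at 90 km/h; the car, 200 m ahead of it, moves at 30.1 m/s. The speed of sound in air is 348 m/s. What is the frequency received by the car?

90 km/h = 25 m/s.
The car is ahead, so the bus is moving toward it while the car is moving away from the bus.
Both move, so f' = f · (v − v_o)/(v − v_s).
f' = 506 × (348 − 30.1)/(348 − 25) = 506 × 317.9/323 ≈ 498 Hz.

498 Hz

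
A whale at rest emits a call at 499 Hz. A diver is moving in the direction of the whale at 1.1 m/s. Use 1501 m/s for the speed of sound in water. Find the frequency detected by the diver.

Only the observer moves, toward the source, so f' = f · (v + v_o)/v.
f' = 499 × (1501 + 1.1)/1501 = 499 × 1502.1/1501 ≈ 499 Hz.

499 Hz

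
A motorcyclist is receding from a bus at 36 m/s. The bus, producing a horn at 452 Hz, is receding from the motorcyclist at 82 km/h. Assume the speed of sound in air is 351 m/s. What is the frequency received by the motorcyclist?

82 km/h = 22.78 m/s.
General Doppler shift: f' = f · (v − v_o)/(v + v_s).
f' = 452 × (351 − 36)/(351 + 22.78) = 452 × 315/373.78 ≈ 381 Hz.

381 Hz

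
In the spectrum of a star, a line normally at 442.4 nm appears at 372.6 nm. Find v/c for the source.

0.170

λ'/λ₀ = 0.8422 < 1 (blueshift), so the source is approaching.
λ'/λ₀ = √((1 − β)/(1 + β)) for an approaching source ⇒ β = (1 − r²)/(1 + r²) with r = λ'/λ₀.
β = (1 − 0.7093)/(1 + 0.7093) ≈ 0.170.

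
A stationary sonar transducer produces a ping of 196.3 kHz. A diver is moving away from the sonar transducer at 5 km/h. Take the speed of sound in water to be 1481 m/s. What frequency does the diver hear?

5 km/h = 1.389 m/s.
Moving observer, stationary source: f' = f · (v − v_o)/v.
f' = 196.3 × (1481 − 1.389)/1481 = 196.3 × 1479.6/1481 ≈ 196.1 kHz.

196.1 kHz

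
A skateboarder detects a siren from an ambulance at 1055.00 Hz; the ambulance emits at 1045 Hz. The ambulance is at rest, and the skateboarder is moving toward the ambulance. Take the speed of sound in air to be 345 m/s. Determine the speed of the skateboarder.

3.3 m/s

f' = f · (v + v_o)/v ⇒ v_o = v · |f'/f − 1|.
v_o = 345 × |1055.00/1045 − 1| = 345 × 0.009569 ≈ 3.3 m/s.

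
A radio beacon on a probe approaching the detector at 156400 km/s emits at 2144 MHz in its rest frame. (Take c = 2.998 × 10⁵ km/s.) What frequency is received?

β = v/c = 156400/299800 = 0.5217.
Relativistic Doppler for frequency: f' = f₀ · √((1 + β)/(1 − β)).
f' = 2144 × √(1.5217/0.4783) = 2144 × 1.78362 ≈ 3824.1 MHz.

3824.1 MHz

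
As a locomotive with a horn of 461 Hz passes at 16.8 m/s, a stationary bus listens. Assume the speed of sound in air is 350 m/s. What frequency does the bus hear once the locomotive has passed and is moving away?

Receding: f₂ = f · v/(v + v_s) = 461 × 350/366.8 ≈ 440 Hz.

440 Hz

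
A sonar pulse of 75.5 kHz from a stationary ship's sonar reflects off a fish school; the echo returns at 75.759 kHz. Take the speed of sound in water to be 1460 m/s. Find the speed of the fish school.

Double Doppler shift off a moving reflector: f₂ = f₀ · (v + u)/(v − u) (u > 0 toward emitter).
Rearranging, u = v · (f₂ − f₀)/(f₂ + f₀) = 1460 × 0.259/151.259 ≈ 2.50 m/s.
So the fish school is moving at 2.50 m/s toward the emitter.

2.50 m/s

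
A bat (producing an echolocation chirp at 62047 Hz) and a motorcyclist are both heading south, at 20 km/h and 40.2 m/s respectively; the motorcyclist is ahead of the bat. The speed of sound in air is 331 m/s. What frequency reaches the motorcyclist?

20 km/h = 5.556 m/s.
The motorcyclist is ahead, so the bat is moving toward it while the motorcyclist is moving away from the bat.
With source approaching and observer receding, f' = f · (v − v_o)/(v − v_s).
f' = 62047 × (331 − 40.2)/(331 − 5.556) = 62047 × 290.8/325.44 ≈ 55442 Hz.

55442 Hz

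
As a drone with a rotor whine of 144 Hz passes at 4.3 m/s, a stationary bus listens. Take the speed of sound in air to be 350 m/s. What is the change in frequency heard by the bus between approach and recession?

3.54 Hz

Approaching: f₁ = f · v/(v − v_s) = 144 × 350/345.7 ≈ 145.79 Hz.
Receding: f₂ = f · v/(v + v_s) = 144 × 350/354.3 ≈ 142.25 Hz.
Drop: f₁ − f₂ = 2f·v·v_s/(v² − v_s²) = 2 × 144 × 350 × 4.3/(350² − 4.3²) ≈ 3.54 Hz.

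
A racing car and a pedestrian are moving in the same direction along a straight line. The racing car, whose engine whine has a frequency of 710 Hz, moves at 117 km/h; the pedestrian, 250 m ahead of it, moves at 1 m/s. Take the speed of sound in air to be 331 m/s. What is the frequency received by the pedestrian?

117 km/h = 32.5 m/s.
The pedestrian is ahead, so the racing car is moving toward it while the pedestrian is moving away from the racing car.
General Doppler shift: f' = f · (v − v_o)/(v − v_s).
f' = 710 × (331 − 1)/(331 − 32.5) = 710 × 330/298.5 ≈ 785 Hz.

785 Hz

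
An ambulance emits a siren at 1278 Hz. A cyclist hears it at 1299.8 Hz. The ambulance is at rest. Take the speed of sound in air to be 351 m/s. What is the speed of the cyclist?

6.0 m/s

f' > f, so the cyclist is approaching.
f' = f · (v + v_o)/v ⇒ v_o = v · |f'/f − 1|.
v_o = 351 × |1299.8/1278 − 1| = 351 × 0.01706 ≈ 6.0 m/s.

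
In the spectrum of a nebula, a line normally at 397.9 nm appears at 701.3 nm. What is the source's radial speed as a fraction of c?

λ'/λ₀ = 1.7625 > 1 (redshift), so the source is receding.
λ'/λ₀ = √((1 + β)/(1 − β)) for a receding source ⇒ β = (r² − 1)/(r² + 1) with r = λ'/λ₀.
β = (3.1064 − 1)/(3.1064 + 1) ≈ 0.513.

0.513c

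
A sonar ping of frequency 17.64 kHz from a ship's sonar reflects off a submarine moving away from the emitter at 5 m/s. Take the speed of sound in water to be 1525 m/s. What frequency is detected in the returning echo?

17.52 kHz

At the submarine (a moving observer), f₁ = f₀ · (v − u)/v = 17.64 × 1520/1525 ≈ 17.58 kHz.
The reflection then acts as a moving source: f₂ = f₁ · v/(v + u) ≈ 17.52 kHz.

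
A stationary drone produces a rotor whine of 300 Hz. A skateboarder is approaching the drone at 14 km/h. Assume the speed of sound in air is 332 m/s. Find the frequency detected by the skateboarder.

304 Hz

14 km/h = 3.889 m/s.
Only the observer moves, toward the source, so f' = f · (v + v_o)/v.
f' = 300 × (332 + 3.889)/332 = 300 × 335.89/332 ≈ 304 Hz.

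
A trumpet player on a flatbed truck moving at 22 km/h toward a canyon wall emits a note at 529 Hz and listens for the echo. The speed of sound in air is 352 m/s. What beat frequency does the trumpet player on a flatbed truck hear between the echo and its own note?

22 km/h = 6.111 m/s.
The canyon wall receives the sound from a moving source: f₁ = f₀ · v/(v − v_e) = 529 × 352/345.89 ≈ 538.35 Hz.
On the return leg the trumpet player on a flatbed truck is a moving observer: f₂ = f₁ · (v + v_e)/v = 538.35 × 358.11/352 ≈ 547.69 Hz.
Equivalently f₂ = f₀ · (v + v_e)/(v − v_e).
Beat against the emitted tone: |f₂ − f₀| = 2v_e·f₀/(v − v_e) = 2 × 6.111 × 529/345.89 ≈ 18.7 Hz.

18.7 Hz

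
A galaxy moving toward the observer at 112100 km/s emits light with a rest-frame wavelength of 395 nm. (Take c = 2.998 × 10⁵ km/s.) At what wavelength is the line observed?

β = v/c = 112100/299800 = 0.3739.
Relativistic Doppler for wavelength: λ' = λ₀ · √((1 − β)/(1 + β)).
λ' = 395 × √(0.6261/1.3739) = 395 × 0.67505 ≈ 266.6 nm.

266.6 nm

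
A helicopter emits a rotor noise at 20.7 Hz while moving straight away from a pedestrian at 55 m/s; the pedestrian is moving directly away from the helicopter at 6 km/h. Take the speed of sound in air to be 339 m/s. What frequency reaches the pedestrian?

6 km/h = 1.667 m/s.
General Doppler shift: f' = f · (v − v_o)/(v + v_s).
f' = 20.7 × (339 − 1.667)/(339 + 55) = 20.7 × 337.33/394 ≈ 17.7 Hz.

17.7 Hz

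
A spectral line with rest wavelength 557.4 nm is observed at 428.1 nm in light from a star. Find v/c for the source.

0.258c

λ'/λ₀ = 0.7680 < 1 (blueshift), so the source is approaching.
λ'/λ₀ = √((1 − β)/(1 + β)) for an approaching source ⇒ β = (1 − r²)/(1 + r²) with r = λ'/λ₀.
β = (1 − 0.5899)/(1 + 0.5899) ≈ 0.258.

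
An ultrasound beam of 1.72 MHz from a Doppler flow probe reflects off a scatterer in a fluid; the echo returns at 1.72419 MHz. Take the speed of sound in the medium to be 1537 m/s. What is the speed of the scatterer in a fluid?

Double Doppler shift off a moving reflector: f₂ = f₀ · (v + u)/(v − u) (u > 0 toward emitter).
Rearranging, u = v · (f₂ − f₀)/(f₂ + f₀) = 1537 × 0.00419/3.44419 ≈ 1.87 m/s.
So the scatterer in a fluid is moving at 1.87 m/s toward the emitter.

1.87 m/s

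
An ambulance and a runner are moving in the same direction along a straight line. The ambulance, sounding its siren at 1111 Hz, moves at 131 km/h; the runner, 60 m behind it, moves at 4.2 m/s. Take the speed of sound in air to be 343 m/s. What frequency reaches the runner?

131 km/h = 36.39 m/s.
The runner is behind, so the ambulance is moving away from it while the runner is moving toward the ambulance.
General Doppler shift: f' = f · (v + v_o)/(v + v_s).
f' = 1111 × (343 + 4.2)/(343 + 36.39) = 1111 × 347.2/379.39 ≈ 1017 Hz.

1017 Hz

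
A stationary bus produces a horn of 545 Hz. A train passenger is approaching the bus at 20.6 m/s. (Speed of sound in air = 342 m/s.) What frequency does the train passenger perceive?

578 Hz

Moving observer, stationary source: f' = f · (v + v_o)/v.
f' = 545 × (342 + 20.6)/342 = 545 × 362.6/342 ≈ 578 Hz.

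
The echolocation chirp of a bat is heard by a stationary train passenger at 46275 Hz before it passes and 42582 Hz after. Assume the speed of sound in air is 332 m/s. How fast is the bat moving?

f₁/f₂ = (v + v_s)/(v − v_s), so v_s = v · (f₁ − f₂)/(f₁ + f₂).
v_s = 332 × (46275 − 42582)/(46275 + 42582) = 332 × 3693/88857 ≈ 13.8 m/s.

13.8 m/s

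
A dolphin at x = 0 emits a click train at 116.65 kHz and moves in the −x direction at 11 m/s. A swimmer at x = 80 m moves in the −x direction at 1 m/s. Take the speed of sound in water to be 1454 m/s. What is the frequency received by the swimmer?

115.9 kHz

The observer lies on the +x side, so the source is heading away from the observer and the observer is heading toward the source.
With source receding and observer approaching, f' = f · (v + v_o)/(v + v_s).
f' = 116.65 × (1454 + 1)/(1454 + 11) = 116.65 × 1455/1465 ≈ 115.9 kHz.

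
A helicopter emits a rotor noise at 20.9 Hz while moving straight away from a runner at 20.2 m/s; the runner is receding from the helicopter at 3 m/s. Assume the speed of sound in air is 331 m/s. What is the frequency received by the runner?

19.5 Hz

General Doppler shift: f' = f · (v − v_o)/(v + v_s).
f' = 20.9 × (331 − 3)/(331 + 20.2) = 20.9 × 328/351.2 ≈ 19.5 Hz.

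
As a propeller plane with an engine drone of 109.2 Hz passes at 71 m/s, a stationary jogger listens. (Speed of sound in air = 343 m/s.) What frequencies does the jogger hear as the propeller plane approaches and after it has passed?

138 Hz approaching; 90 Hz receding

Approaching: f₁ = f · v/(v − v_s) = 109.2 × 343/272 ≈ 138 Hz.
Receding: f₂ = f · v/(v + v_s) = 109.2 × 343/414 ≈ 90 Hz.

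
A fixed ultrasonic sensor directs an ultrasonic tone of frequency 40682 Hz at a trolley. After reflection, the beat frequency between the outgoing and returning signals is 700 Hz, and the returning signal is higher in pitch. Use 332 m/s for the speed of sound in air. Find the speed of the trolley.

2.83 m/s

Double Doppler shift off a moving reflector: f₂ = f₀ · (v + u)/(v − u) (u > 0 toward emitter).
Returning signal is higher, so f₂ = f₀ + Δf = 40682 + 700 = 41382 Hz.
Rearranging, u = v · (f₂ − f₀)/(f₂ + f₀) = 332 × 700/82064 ≈ 2.83 m/s.
So the trolley is moving at 2.83 m/s toward the emitter.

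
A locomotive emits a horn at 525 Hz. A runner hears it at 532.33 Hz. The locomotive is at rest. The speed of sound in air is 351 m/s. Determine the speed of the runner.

4.9 m/s

f' > f, so the runner is approaching.
f' = f · (v + v_o)/v ⇒ v_o = v · |f'/f − 1|.
v_o = 351 × |532.33/525 − 1| = 351 × 0.01396 ≈ 4.9 m/s.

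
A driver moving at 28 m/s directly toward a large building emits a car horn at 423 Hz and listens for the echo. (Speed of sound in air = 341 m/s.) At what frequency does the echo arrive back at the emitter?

The large building receives the sound from a moving source: f₁ = f₀ · v/(v − v_e) = 423 × 341/313 ≈ 461 Hz.
On the return leg the driver is a moving observer: f₂ = f₁ · (v + v_e)/v = 461 × 369/341 ≈ 499 Hz.
Equivalently f₂ = f₀ · (v + v_e)/(v − v_e).

499 Hz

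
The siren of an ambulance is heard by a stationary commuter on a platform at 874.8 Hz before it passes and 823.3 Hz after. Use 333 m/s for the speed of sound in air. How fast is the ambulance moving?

10.1 m/s

f₁/f₂ = (v + v_s)/(v − v_s), so v_s = v · (f₁ − f₂)/(f₁ + f₂).
v_s = 333 × (874.8 − 823.3)/(874.8 + 823.3) = 333 × 51.5/1698.1 ≈ 10.1 m/s.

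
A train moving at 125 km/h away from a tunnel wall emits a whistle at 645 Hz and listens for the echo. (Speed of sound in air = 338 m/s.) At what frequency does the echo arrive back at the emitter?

125 km/h = 34.72 m/s.
The tunnel wall receives the sound from a moving source: f₁ = f₀ · v/(v + v_e) = 645 × 338/372.72 ≈ 585 Hz.
On the return leg the train is a moving observer: f₂ = f₁ · (v − v_e)/v = 585 × 303.28/338 ≈ 525 Hz.

525 Hz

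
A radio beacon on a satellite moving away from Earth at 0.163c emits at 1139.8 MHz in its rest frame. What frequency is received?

Relativistic Doppler for frequency: f' = f₀ · √((1 − β)/(1 + β)).
f' = 1139.8 × √(0.8370/1.1630) = 1139.8 × 0.84835 ≈ 966.9 MHz.

966.9 MHz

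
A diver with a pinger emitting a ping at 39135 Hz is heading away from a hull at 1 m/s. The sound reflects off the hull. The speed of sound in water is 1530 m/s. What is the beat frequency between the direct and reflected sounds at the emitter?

51.1 Hz

The hull receives the sound from a moving source: f₁ = f₀ · v/(v + v_e) = 39135 × 1530/1531 ≈ 39109.4 Hz.
On the return leg the diver with a pinger is a moving observer: f₂ = f₁ · (v − v_e)/v = 39109.4 × 1529/1530 ≈ 39083.9 Hz.
Beat against the emitted tone: |f₂ − f₀| = 2v_e·f₀/(v + v_e) = 2 × 1 × 39135/1531 ≈ 51.1 Hz.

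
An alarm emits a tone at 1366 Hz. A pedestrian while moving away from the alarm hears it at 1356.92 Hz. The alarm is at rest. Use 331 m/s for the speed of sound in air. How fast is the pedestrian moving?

2.20 m/s

f' = f · (v − v_o)/v ⇒ v_o = v · |f'/f − 1|.
v_o = 331 × |1356.92/1366 − 1| = 331 × 0.006647 ≈ 2.20 m/s.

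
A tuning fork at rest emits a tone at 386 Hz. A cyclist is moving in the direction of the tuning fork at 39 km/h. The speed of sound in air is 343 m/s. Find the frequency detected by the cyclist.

398 Hz

39 km/h = 10.83 m/s.
Only the observer moves, toward the source, so f' = f · (v + v_o)/v.
f' = 386 × (343 + 10.83)/343 = 386 × 353.83/343 ≈ 398 Hz.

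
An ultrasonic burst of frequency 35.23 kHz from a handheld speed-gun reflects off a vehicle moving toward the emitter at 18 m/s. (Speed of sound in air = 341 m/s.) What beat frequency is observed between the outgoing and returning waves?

3927 Hz

At the vehicle (a moving observer), f₁ = f₀ · (v + u)/v = 35.23 × 359/341 ≈ 37.09 kHz.
The reflection then acts as a moving source: f₂ = f₁ · v/(v − u) ≈ 39.16 kHz.
Equivalently f₂ = f₀ · (v + u)/(v − u).
Beat frequency (with f₀ = 35230 Hz): |f₂ − f₀| = 2u·f₀/(v − u) = 2 × 18 × 35230/323 ≈ 3927 Hz.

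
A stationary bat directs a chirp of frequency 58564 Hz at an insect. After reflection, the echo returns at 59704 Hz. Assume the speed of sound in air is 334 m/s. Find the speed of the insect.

3.2 m/s

Double Doppler shift off a moving reflector: f₂ = f₀ · (v + u)/(v − u) (u > 0 toward emitter).
Rearranging, u = v · (f₂ − f₀)/(f₂ + f₀) = 334 × 1140/118268 ≈ 3.2 m/s.
So the insect is moving at 3.2 m/s toward the emitter.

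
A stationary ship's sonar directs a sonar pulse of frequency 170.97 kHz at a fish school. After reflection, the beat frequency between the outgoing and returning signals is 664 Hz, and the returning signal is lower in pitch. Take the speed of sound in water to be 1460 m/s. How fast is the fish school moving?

Double Doppler shift off a moving reflector: f₂ = f₀ · (v + u)/(v − u) (u > 0 toward emitter).
Returning signal is lower, so f₂ = f₀ − Δf = 170970 − 664 = 170306 Hz.
Rearranging, u = v · (f₂ − f₀)/(f₂ + f₀) = 1460 × -664/341276 ≈ -2.84 m/s.
So the fish school is moving at 2.84 m/s away from the emitter.

2.84 m/s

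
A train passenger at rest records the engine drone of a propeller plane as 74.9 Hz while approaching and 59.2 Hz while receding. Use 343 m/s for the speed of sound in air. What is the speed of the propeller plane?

40 m/s

f₁/f₂ = (v + v_s)/(v − v_s), so v_s = v · (f₁ − f₂)/(f₁ + f₂).
v_s = 343 × (74.9 − 59.2)/(74.9 + 59.2) = 343 × 15.7/134.1 ≈ 40 m/s.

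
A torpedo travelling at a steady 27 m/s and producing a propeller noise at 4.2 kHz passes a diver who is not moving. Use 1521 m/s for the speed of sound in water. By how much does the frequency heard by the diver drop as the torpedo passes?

Approaching: f₁ = f · v/(v − v_s) = 4.2 × 1521/1494 ≈ 4.276 kHz.
Receding: f₂ = f · v/(v + v_s) = 4.2 × 1521/1548 ≈ 4.127 kHz.
Drop: f₁ − f₂ = 2f·v·v_s/(v² − v_s²) = 2 × 4.2 × 1521 × 27/(1521² − 27²) ≈ 0.149 kHz.

0.149 kHz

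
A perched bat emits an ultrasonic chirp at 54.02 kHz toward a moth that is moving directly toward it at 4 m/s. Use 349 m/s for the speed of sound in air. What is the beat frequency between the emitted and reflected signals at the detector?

1253 Hz

The moth first receives the wave as a moving observer: f₁ = f₀ · (v + u)/v = 54.02 × (349 + 4)/349 ≈ 54.639 kHz.
On reflection it acts as a source moving toward the stationary detector: f₂ = f₁ · v/(v − u) = 54.639 × 349/345 ≈ 55.273 kHz.
Beat frequency (with f₀ = 54020 Hz): |f₂ − f₀| = 2u·f₀/(v − u) = 2 × 4 × 54020/345 ≈ 1253 Hz.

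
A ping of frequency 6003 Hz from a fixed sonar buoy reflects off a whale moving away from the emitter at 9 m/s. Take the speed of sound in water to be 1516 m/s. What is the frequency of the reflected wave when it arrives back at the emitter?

The whale first receives the wave as a moving observer: f₁ = f₀ · (v − u)/v = 6003 × (1516 − 9)/1516 ≈ 5967 Hz.
The reflection then acts as a moving source: f₂ = f₁ · v/(v + u) ≈ 5932 Hz.
Equivalently f₂ = f₀ · (v − u)/(v + u).

5932 Hz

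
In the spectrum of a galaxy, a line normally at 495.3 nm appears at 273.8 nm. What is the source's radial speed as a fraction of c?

0.532c

λ'/λ₀ = 0.5528 < 1 (blueshift), so the source is approaching.
λ'/λ₀ = √((1 − β)/(1 + β)) for an approaching source ⇒ β = (1 − r²)/(1 + r²) with r = λ'/λ₀.
β = (1 − 0.3056)/(1 + 0.3056) ≈ 0.532.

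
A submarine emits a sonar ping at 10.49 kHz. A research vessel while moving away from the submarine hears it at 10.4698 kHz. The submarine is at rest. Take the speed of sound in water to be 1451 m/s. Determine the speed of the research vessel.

2.79 m/s

f' = f · (v − v_o)/v ⇒ v_o = v · |f'/f − 1|.
v_o = 1451 × |10.4698/10.49 − 1| = 1451 × 0.001926 ≈ 2.79 m/s.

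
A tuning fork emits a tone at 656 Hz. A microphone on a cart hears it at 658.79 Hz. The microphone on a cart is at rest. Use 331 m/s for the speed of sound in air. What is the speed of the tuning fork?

f' > f, so the tuning fork is approaching.
f' = f · v/(v − v_s) ⇒ v_s = v · |1 − f/f'|.
v_s = 331 × |1 − 656/658.79| = 331 × 0.004235 ≈ 1.40 m/s.

1.40 m/s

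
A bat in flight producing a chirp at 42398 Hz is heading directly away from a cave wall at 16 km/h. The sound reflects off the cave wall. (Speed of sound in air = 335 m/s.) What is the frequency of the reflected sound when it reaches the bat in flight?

16 km/h = 4.444 m/s.
The cave wall receives the sound from a moving source: f₁ = f₀ · v/(v + v_e) = 42398 × 335/339.44 ≈ 41843 Hz.
On the return leg the bat in flight is a moving observer: f₂ = f₁ · (v − v_e)/v = 41843 × 330.56/335 ≈ 41288 Hz.

41288 Hz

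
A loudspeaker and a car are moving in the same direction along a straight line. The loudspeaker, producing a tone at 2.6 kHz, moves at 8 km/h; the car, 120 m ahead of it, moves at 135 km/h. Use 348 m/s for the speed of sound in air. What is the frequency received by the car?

8 km/h = 2.222 m/s; 135 km/h = 37.5 m/s.
The car is ahead, so the loudspeaker is moving toward it while the car is moving away from the loudspeaker.
General Doppler shift: f' = f · (v − v_o)/(v − v_s).
f' = 2.6 × (348 − 37.5)/(348 − 2.222) = 2.6 × 310.5/345.78 ≈ 2.33 kHz.

2.33 kHz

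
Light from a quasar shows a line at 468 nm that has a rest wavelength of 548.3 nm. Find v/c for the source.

λ'/λ₀ = 0.8535 < 1 (blueshift), so the source is approaching.
λ'/λ₀ = √((1 − β)/(1 + β)) for an approaching source ⇒ β = (1 − r²)/(1 + r²) with r = λ'/λ₀.
β = (1 − 0.7285)/(1 + 0.7285) ≈ 0.157.

0.157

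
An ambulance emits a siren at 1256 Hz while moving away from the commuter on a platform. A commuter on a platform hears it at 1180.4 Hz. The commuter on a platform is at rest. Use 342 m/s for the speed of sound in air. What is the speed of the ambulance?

21.9 m/s

f' = f · v/(v + v_s) ⇒ v_s = v · |1 − f/f'|.
v_s = 342 × |1 − 1256/1180.4| = 342 × 0.06405 ≈ 21.9 m/s.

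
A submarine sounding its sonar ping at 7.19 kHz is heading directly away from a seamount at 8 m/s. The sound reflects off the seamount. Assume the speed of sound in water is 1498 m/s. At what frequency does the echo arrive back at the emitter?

7.11 kHz

The seamount receives the sound from a moving source: f₁ = f₀ · v/(v + v_e) = 7.19 × 1498/1506 ≈ 7.15 kHz.
On the return leg the submarine is a moving observer: f₂ = f₁ · (v − v_e)/v = 7.15 × 1490/1498 ≈ 7.11 kHz.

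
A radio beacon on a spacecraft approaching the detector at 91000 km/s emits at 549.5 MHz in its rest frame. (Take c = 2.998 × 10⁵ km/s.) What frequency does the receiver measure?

β = v/c = 91000/299800 = 0.3035.
Relativistic Doppler for frequency: f' = f₀ · √((1 + β)/(1 − β)).
f' = 549.5 × √(1.3035/0.6965) = 549.5 × 1.36808 ≈ 751.8 MHz.

751.8 MHz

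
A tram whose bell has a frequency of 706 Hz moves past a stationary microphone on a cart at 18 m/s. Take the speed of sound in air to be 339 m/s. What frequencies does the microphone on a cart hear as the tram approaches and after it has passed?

746 Hz approaching; 670 Hz receding

Approaching: f₁ = f · v/(v − v_s) = 706 × 339/321 ≈ 746 Hz.
Receding: f₂ = f · v/(v + v_s) = 706 × 339/357 ≈ 670 Hz.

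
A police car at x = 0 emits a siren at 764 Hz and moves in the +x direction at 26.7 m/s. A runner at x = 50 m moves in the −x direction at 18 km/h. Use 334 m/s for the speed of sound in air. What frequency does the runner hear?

843 Hz

18 km/h = 5 m/s.
The observer lies on the +x side, so the source is heading toward the observer and the observer is heading toward the source.
With source approaching and observer approaching, f' = f · (v + v_o)/(v − v_s).
f' = 764 × (334 + 5)/(334 − 26.7) = 764 × 339/307.3 ≈ 843 Hz.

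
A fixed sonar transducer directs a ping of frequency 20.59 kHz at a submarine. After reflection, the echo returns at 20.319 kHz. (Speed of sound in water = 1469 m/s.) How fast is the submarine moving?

9.7 m/s

Double Doppler shift off a moving reflector: f₂ = f₀ · (v + u)/(v − u) (u > 0 toward emitter).
Rearranging, u = v · (f₂ − f₀)/(f₂ + f₀) = 1469 × -0.271/40.909 ≈ -9.7 m/s.
So the submarine is moving at 9.7 m/s away from the emitter.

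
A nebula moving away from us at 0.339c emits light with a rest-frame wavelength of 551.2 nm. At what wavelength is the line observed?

Relativistic Doppler for wavelength: λ' = λ₀ · √((1 + β)/(1 − β)).
λ' = 551.2 × √(1.3390/0.6610) = 551.2 × 1.42328 ≈ 784.5 nm.

784.5 nm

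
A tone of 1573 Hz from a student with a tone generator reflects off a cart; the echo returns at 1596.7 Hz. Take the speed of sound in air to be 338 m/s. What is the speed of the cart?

2.53 m/s

Double Doppler shift off a moving reflector: f₂ = f₀ · (v + u)/(v − u) (u > 0 toward emitter).
Rearranging, u = v · (f₂ − f₀)/(f₂ + f₀) = 338 × 23.7/3169.7 ≈ 2.53 m/s.
So the cart is moving at 2.53 m/s toward the emitter.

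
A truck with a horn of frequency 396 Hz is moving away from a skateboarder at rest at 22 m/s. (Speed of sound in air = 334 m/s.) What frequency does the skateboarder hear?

Moving source, stationary observer: f' = f · v/(v + v_s) since the source is receding.
f' = 396 × 334/(334 + 22) = 396 × 334/356 ≈ 372 Hz.

372 Hz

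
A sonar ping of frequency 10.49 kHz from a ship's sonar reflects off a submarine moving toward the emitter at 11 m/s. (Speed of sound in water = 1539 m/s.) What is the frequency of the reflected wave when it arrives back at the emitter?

10.64 kHz

At the submarine (a moving observer), f₁ = f₀ · (v + u)/v = 10.49 × 1550/1539 ≈ 10.56 kHz.
On reflection it acts as a source moving toward the stationary detector: f₂ = f₁ · v/(v − u) = 10.56 × 1539/1528 ≈ 10.64 kHz.
Equivalently f₂ = f₀ · (v + u)/(v − u).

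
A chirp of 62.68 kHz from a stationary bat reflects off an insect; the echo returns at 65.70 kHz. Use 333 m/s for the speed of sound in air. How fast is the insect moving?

Double Doppler shift off a moving reflector: f₂ = f₀ · (v + u)/(v − u) (u > 0 toward emitter).
Rearranging, u = v · (f₂ − f₀)/(f₂ + f₀) = 333 × 3.02/128.38 ≈ 7.8 m/s.
So the insect is moving at 7.8 m/s toward the emitter.

7.8 m/s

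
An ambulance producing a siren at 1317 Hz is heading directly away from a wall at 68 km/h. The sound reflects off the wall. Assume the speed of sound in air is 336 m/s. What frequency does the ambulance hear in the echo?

68 km/h = 18.89 m/s.
The wall receives the sound from a moving source: f₁ = f₀ · v/(v + v_e) = 1317 × 336/354.89 ≈ 1247 Hz.
On the return leg the ambulance is a moving observer: f₂ = f₁ · (v − v_e)/v = 1247 × 317.11/336 ≈ 1177 Hz.
Equivalently f₂ = f₀ · (v − v_e)/(v + v_e).

1177 Hz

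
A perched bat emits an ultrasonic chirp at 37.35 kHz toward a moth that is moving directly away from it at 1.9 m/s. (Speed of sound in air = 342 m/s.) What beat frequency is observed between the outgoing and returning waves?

413 Hz

The moth first receives the wave as a moving observer: f₁ = f₀ · (v − u)/v = 37.35 × (342 − 1.9)/342 ≈ 37.142 kHz.
On reflection it acts as a source moving away from the stationary detector: f₂ = f₁ · v/(v + u) = 37.142 × 342/343.9 ≈ 36.937 kHz.
Equivalently f₂ = f₀ · (v − u)/(v + u).
Beat frequency (with f₀ = 37350 Hz): |f₂ − f₀| = 2u·f₀/(v + u) = 2 × 1.9 × 37350/343.9 ≈ 413 Hz.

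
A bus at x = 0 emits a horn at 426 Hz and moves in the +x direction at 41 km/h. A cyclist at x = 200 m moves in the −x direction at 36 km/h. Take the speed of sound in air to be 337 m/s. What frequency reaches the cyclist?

454 Hz

41 km/h = 11.39 m/s; 36 km/h = 10 m/s.
The observer lies on the +x side, so the source is heading toward the observer and the observer is heading toward the source.
General Doppler shift: f' = f · (v + v_o)/(v − v_s).
f' = 426 × (337 + 10)/(337 − 11.39) = 426 × 347/325.61 ≈ 454 Hz.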